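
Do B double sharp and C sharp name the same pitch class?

Yes

B## = pitch class 1 and C# = pitch class 1 — the same pitch class, so they are enharmonic equivalents.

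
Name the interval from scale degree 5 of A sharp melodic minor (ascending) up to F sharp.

minor second

Scale degree 5 of A# melodic minor (ascending) is E#.
E# up to F#: letters E→F make it a second; 1 semitone makes it minor.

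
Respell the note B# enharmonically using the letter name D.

Plain D sits 2 semitones above B#, so on the letter D the same pitch needs a double flat: Dbb.

Dbb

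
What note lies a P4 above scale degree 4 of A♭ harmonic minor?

Scale degree 4 of Ab harmonic minor is Db.
A perfect fourth (5 semitones) above Db lands on the letter G, giving Gb.

Gb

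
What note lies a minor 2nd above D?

Eb

D up a major second is E, so the target letter is E.
From D, a minor second is 1 semitone up: Eb.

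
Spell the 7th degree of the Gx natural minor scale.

Degree 7 takes the letter 6 steps above G, which is F.
In natural minor, degree 7 sits 10 semitones above the tonic. G## + 10 semitones is pitch class 7, spelled on F as F##.

F##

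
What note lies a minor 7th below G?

A

G down a major seventh is Ab, so the target letter is A.
From G, a minor seventh is 10 semitones down: A.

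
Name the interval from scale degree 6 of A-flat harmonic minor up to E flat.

major seventh

Scale degree 6 of Ab harmonic minor is Fb.
Fb up to Eb: letters F→E make it a seventh; 11 semitones makes it major.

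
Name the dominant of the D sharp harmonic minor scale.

A#

The D# harmonic minor scale runs D# E# F# G# A# B C##.
Degree 5 is A#.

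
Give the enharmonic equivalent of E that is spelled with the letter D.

D##

Plain D sits 2 semitones below E, so on the letter D the same pitch needs a double sharp: D##.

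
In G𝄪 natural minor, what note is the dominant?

Degree 5 takes the letter 4 steps above G, which is D.
In natural minor, degree 5 sits 7 semitones above the tonic. G## + 7 semitones is pitch class 4, spelled on D as D##.

D##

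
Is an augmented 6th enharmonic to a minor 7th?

An augmented sixth spans 10 semitones; a minor seventh spans 10.
They are enharmonically equivalent.

Yes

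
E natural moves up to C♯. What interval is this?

Counting letters E–F–G–A–B–C gives a sixth.
E→C# = 9 semitones, exactly the major sixth.

major sixth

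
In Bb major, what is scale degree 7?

Degree 7 takes the letter 6 steps above B, which is A.
In major, degree 7 sits 11 semitones above the tonic. Bb + 11 semitones is pitch class 9, spelled on A as A.

A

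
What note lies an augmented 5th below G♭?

G down a perfect fifth is C, so the target letter is C.
From Gb, an augmented fifth is 8 semitones down: Cbb.

Cbb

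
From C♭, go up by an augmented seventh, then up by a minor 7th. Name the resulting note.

An augmented seventh up from Cb is B (letter B, 12 semitones up).
A minor seventh up from B is A (letter A, 10 semitones up).

A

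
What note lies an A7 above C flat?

C up a major seventh is B, so the target letter is B.
From Cb, an augmented seventh is 12 semitones up: B.

B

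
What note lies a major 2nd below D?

A second below D lands on the letter C.
A major second spans 2 semitones, so D moves to pitch class 0. On the letter C that is C.

C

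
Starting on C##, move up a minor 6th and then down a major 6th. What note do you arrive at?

C#

A minor sixth up from C## is A# (letter A, 8 semitones up).
A major sixth down from A# is C# (letter C, 9 semitones down).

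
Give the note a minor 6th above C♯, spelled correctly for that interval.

A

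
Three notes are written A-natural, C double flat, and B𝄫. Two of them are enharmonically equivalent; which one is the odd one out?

Cbb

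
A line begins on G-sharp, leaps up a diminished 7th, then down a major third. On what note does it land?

A diminished seventh up from G# is F (letter F, 9 semitones up).
A major third down from F is Db (letter D, 4 semitones down).

Db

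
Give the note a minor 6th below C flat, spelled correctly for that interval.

Eb

A sixth below C lands on the letter E.
A minor sixth spans 8 semitones, so Cb moves to pitch class 3. On the letter E that is Eb.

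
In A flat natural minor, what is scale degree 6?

Fb

Degree 6 takes the letter 5 steps above A, which is F.
In natural minor, degree 6 sits 8 semitones above the tonic. Ab + 8 semitones is pitch class 4, spelled on F as Fb.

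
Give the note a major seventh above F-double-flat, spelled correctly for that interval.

F up a major seventh is E, so the target letter is E.
From Fbb, a major seventh is 11 semitones up: Ebb.

Ebb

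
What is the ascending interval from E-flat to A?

augmented fourth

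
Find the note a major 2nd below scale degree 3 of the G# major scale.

A#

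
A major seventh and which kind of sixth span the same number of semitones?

doubly augmented

A major seventh spans 11 semitones.
A sixth spanning 11 semitones is doubly augmented (the major sixth is 9).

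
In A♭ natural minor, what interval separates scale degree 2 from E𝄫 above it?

diminished fourth

Scale degree 2 of Ab natural minor is Bb.
Bb up to Ebb: letters B→E make it a fourth; 4 semitones makes it diminished.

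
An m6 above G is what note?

Eb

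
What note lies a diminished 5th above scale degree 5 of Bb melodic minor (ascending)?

Cb

Scale degree 5 of Bb melodic minor (ascending) is F.
A diminished fifth (6 semitones) above F lands on the letter C, giving Cb.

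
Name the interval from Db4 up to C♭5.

The letter names run D→C, a span of 6 letter steps, so the interval is some kind of seventh.
Db to Cb is 10 semitones. A major seventh is 11, so 10 makes it minor.

minor seventh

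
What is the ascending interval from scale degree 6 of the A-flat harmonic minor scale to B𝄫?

Scale degree 6 of Ab harmonic minor is Fb.
Fb up to Bbb: letters F→B make it a fourth; 5 semitones makes it perfect.

perfect fourth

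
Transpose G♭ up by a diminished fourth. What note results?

Cbb

A fourth above G lands on the letter C.
A diminished fourth spans 4 semitones, so Gb moves to pitch class 10. On the letter C that is Cbb.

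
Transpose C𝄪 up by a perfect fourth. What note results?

F##

A fourth above C lands on the letter F.
A perfect fourth spans 5 semitones, so C## moves to pitch class 7. On the letter F that is F##.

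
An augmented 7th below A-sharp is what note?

Bb

A down a major seventh is Bb, so the target letter is B.
From A#, an augmented seventh is 12 semitones down: Bb.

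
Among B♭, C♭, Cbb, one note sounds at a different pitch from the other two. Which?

Cb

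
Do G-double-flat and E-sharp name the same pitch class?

Gbb is pitch class 5; E# is pitch class 5.
All spellings map to pitch class 5, so they are enharmonically equivalent.

Yes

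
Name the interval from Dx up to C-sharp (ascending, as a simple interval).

The letter names run D→C, a span of 6 letter steps, so the interval is some kind of seventh.
D## to C# is 9 semitones. A major seventh is 11, so 9 makes it diminished.

diminished seventh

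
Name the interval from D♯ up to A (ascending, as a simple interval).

diminished fifth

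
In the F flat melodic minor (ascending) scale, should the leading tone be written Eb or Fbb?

Eb

Each scale degree takes a distinct letter name. Degree 7 of a scale on F must use the letter E.
Eb and Fbb are enharmonically the same pitch, but only Eb uses the letter E, so it is the correct spelling here.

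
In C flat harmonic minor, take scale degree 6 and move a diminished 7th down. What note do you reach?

Bb

Scale degree 6 of Cb harmonic minor is Abb.
A diminished seventh (9 semitones) below Abb lands on the letter B, giving Bb.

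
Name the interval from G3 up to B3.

major third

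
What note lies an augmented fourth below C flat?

C down a perfect fourth is G, so the target letter is G.
From Cb, an augmented fourth is 6 semitones down: Gbb.

Gbb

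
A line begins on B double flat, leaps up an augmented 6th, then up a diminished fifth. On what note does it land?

Db

An augmented sixth up from Bbb is G (letter G, 10 semitones up).
A diminished fifth up from G is Db (letter D, 6 semitones up).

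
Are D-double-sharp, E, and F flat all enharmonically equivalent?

D## = pitch class 4 and E = pitch class 4 and Fb = pitch class 4 — the same pitch class, so they are enharmonic equivalents.

Yes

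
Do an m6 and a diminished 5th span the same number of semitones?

No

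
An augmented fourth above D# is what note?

G##

A fourth above D lands on the letter G.
An augmented fourth spans 6 semitones, so D# moves to pitch class 9. On the letter G that is G##.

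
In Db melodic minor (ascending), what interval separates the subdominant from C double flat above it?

The subdominant of Db melodic minor (ascending) is Gb.
Gb up to Cbb: letters G→C make it a fourth; 4 semitones makes it diminished.

diminished fourth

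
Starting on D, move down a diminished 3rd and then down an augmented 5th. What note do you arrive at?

E

A diminished third down from D is B# (letter B, 2 semitones down).
An augmented fifth down from B# is E (letter E, 8 semitones down).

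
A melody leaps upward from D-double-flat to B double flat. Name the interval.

major sixth

Counting letters D–E–F–G–A–B gives a sixth.
Dbb→Bbb = 9 semitones, exactly the major sixth.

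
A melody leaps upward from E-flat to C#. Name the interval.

The letter names run E→C, a span of 5 letter steps, so the interval is some kind of sixth.
Eb to C# is 10 semitones. A major sixth is 9, so 10 makes it augmented.

augmented sixth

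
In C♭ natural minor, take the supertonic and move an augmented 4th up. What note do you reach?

G

The supertonic of Cb natural minor is Db.
An augmented fourth (6 semitones) above Db lands on the letter G, giving G.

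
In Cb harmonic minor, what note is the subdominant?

Degree 4 takes the letter 3 steps above C, which is F.
In harmonic minor, degree 4 sits 5 semitones above the tonic. Cb + 5 semitones is pitch class 4, spelled on F as Fb.

Fb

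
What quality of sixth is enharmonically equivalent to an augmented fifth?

minor

An augmented fifth spans 8 semitones.
A sixth spanning 8 semitones is minor (the major sixth is 9).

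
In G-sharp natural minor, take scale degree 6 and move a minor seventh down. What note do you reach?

F#

Scale degree 6 of G# natural minor is E.
A minor seventh (10 semitones) below E lands on the letter F, giving F#.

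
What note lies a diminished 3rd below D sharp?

D down a major third is Bb, so the target letter is B.
From D#, a diminished third is 2 semitones down: B##.

B##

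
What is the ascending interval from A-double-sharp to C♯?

Counting letters A–B–C gives a third.
A##→C# = 2 semitones, 2 narrower than the major third (4), so diminished.

diminished third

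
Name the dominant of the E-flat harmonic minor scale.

The Eb harmonic minor scale runs Eb F Gb Ab Bb Cb D.
Degree 5 is Bb.

Bb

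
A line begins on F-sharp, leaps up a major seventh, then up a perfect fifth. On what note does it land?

A major seventh up from F# is E# (letter E, 11 semitones up).
A perfect fifth up from E# is B# (letter B, 7 semitones up).

B#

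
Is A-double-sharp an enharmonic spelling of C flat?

A## = pitch class 11 and Cb = pitch class 11 — the same pitch class, so they are enharmonic equivalents.

Yes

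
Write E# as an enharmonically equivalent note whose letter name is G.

Gbb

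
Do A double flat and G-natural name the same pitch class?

Yes

Abb = pitch class 7 and G = pitch class 7 — the same pitch class, so they are enharmonic equivalents.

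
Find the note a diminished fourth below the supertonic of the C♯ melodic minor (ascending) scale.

A##

The supertonic of C# melodic minor (ascending) is D#.
A diminished fourth (4 semitones) below D# lands on the letter A, giving A##.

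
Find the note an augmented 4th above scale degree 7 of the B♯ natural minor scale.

D##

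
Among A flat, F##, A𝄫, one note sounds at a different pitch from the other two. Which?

In 12-tone equal temperament, enharmonic equivalents share a pitch class. Ab is pitch class 8; F## is pitch class 7; Abb is pitch class 7.
F## and Abb share pitch class 7, while Ab is pitch class 8.

Ab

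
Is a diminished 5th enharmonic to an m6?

A diminished fifth spans 6 semitones; a minor sixth spans 8.
The spans differ, so they are not enharmonic equivalents.

No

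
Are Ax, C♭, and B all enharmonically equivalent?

Yes

A## is pitch class 11; Cb is pitch class 11; B is pitch class 11.
All spellings map to pitch class 11, so they are enharmonically equivalent.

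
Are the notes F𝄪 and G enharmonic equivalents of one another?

Yes

F## is pitch class 7; G is pitch class 7.
All spellings map to pitch class 7, so they are enharmonically equivalent.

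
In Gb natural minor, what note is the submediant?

Ebb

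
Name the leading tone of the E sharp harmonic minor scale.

D##

Degree 7 takes the letter 6 steps above E, which is D.
In harmonic minor, degree 7 sits 11 semitones above the tonic. E# + 11 semitones is pitch class 4, spelled on D as D##.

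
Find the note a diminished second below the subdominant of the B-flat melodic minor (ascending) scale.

D#

The subdominant of Bb melodic minor (ascending) is Eb.
A diminished second (0 semitones) below Eb lands on the letter D, giving D#.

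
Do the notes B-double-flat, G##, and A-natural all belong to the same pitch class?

Bbb is pitch class 9; G## is pitch class 9; A is pitch class 9.
All spellings map to pitch class 9, so they are enharmonically equivalent.

Yes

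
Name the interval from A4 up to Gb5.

The letter names run A→G, a span of 6 letter steps, so the interval is some kind of seventh.
A to Gb is 9 semitones. A major seventh is 11, so 9 makes it diminished.

diminished seventh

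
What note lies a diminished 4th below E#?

B##

A fourth below E lands on the letter B.
A diminished fourth spans 4 semitones, so E# moves to pitch class 1. On the letter B that is B##.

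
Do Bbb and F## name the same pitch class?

Two spellings are enharmonically equivalent only if they share a pitch class.
Here Bbb → 9, F## → 7; 7 ≠ 9, so they are not.

No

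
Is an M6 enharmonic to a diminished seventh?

Yes

A major sixth spans 9 semitones; a diminished seventh spans 9.
They are enharmonically equivalent.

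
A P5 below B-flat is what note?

Eb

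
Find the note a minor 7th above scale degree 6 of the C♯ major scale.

Scale degree 6 of C# major is A#.
A minor seventh (10 semitones) above A# lands on the letter G, giving G#.

G#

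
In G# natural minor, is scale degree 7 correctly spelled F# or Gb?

F#

Each scale degree takes a distinct letter name. Degree 7 of a scale on G must use the letter F.
F# and Gb are enharmonically the same pitch, but only F# uses the letter F, so it is the correct spelling here.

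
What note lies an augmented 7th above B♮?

A seventh above B lands on the letter A.
An augmented seventh spans 12 semitones, so B moves to pitch class 11. On the letter A that is A##.

A##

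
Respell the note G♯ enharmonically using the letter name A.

G# is pitch class 8. The letter A alone is pitch class 9.
To reach pitch class 8 from A requires an offset of -1 semitone, i.e. flat: Ab.

Ab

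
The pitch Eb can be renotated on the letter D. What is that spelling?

D#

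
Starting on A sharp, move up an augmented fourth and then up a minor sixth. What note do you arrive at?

B#

An augmented fourth up from A# is D## (letter D, 6 semitones up).
A minor sixth up from D## is B# (letter B, 8 semitones up).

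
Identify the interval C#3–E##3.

The letter names run C→E, a span of 2 letter steps, so the interval is some kind of third.
C# to E## is 5 semitones. A major third is 4, so 5 makes it augmented.

augmented third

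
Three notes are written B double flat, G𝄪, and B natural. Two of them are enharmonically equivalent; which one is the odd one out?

In 12-tone equal temperament, enharmonic equivalents share a pitch class. Bbb is pitch class 9; G## is pitch class 9; B is pitch class 11.
Bbb and G## share pitch class 9, while B is pitch class 11.

B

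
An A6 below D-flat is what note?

D down a major sixth is F, so the target letter is F.
From Db, an augmented sixth is 10 semitones down: Fbb.

Fbb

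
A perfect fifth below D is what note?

G

A fifth below D lands on the letter G.
A perfect fifth spans 7 semitones, so D moves to pitch class 7. On the letter G that is G.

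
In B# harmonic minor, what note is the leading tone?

Degree 7 takes the letter 6 steps above B, which is A.
In harmonic minor, degree 7 sits 11 semitones above the tonic. B# + 11 semitones is pitch class 11, spelled on A as A##.

A##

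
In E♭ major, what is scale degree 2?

F

Degree 2 takes the letter 1 step above E, which is F.
In major, degree 2 sits 2 semitones above the tonic. Eb + 2 semitones is pitch class 5, spelled on F as F.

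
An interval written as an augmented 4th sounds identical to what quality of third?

An augmented fourth spans 6 semitones.
A third spanning 6 semitones is doubly augmented (the major third is 4).

doubly augmented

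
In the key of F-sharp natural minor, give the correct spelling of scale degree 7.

E

The F# natural minor scale runs F# G# A B C# D E.
Degree 7 is E.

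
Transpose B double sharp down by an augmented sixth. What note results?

D#

B down a major sixth is D, so the target letter is D.
From B##, an augmented sixth is 10 semitones down: D#.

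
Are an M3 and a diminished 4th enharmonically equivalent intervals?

A major third spans 4 semitones; a diminished fourth spans 4.
They are enharmonically equivalent.

Yes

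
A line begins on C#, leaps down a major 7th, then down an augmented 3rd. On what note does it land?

A major seventh down from C# is D (letter D, 11 semitones down).
An augmented third down from D is Bbb (letter B, 5 semitones down).

Bbb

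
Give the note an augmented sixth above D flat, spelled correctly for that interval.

B

D up a major sixth is B, so the target letter is B.
From Db, an augmented sixth is 10 semitones up: B.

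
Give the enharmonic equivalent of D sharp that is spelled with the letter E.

Eb

Plain E sits 1 semitone above D#, so on the letter E the same pitch needs a flat: Eb.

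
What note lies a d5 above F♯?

C

F up a perfect fifth is C, so the target letter is C.
From F#, a diminished fifth is 6 semitones up: C.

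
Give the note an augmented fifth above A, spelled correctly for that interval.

A fifth above A lands on the letter E.
An augmented fifth spans 8 semitones, so A moves to pitch class 5. On the letter E that is E#.

E#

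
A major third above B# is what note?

D##

A third above B lands on the letter D.
A major third spans 4 semitones, so B# moves to pitch class 4. On the letter D that is D##.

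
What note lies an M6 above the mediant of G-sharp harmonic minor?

G#

The mediant of G# harmonic minor is B.
A major sixth (9 semitones) above B lands on the letter G, giving G#.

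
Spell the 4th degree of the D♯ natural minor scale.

Degree 4 takes the letter 3 steps above D, which is G.
In natural minor, degree 4 sits 5 semitones above the tonic. D# + 5 semitones is pitch class 8, spelled on G as G#.

G#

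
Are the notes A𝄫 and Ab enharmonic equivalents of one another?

Abb is pitch class 7; Ab is pitch class 8.
The pitch classes differ (7 vs. 8), so they are not enharmonic equivalents.

No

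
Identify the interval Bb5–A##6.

The letter names run B→A, a span of 6 letter steps, so the interval is some kind of seventh.
Bb to A## is 13 semitones. A major seventh is 11, so 13 makes it doubly augmented.

doubly augmented seventh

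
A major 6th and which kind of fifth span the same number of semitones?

doubly augmented

A major sixth spans 9 semitones.
A fifth spanning 9 semitones is doubly augmented (the perfect fifth is 7).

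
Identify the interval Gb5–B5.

The letter names run G→B, a span of 2 letter steps, so the interval is some kind of third.
Gb to B is 5 semitones. A major third is 4, so 5 makes it augmented.

augmented third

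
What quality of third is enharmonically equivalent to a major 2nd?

A major second spans 2 semitones.
A third spanning 2 semitones is diminished (the major third is 4).

diminished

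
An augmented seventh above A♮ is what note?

G##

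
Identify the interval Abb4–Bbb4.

major second

The letter names run A→B, a span of 1 letter step, so the interval is some kind of second.
Abb to Bbb is 2 semitones. A major second is 2, so 2 makes it major.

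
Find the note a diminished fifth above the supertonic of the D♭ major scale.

Bbb

The supertonic of Db major is Eb.
A diminished fifth (6 semitones) above Eb lands on the letter B, giving Bbb.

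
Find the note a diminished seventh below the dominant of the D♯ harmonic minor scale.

The dominant of D# harmonic minor is A#.
A diminished seventh (9 semitones) below A# lands on the letter B, giving B##.

B##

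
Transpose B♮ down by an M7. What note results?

A seventh below B lands on the letter C.
A major seventh spans 11 semitones, so B moves to pitch class 0. On the letter C that is C.

C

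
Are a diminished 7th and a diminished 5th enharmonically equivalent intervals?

A diminished seventh spans 9 semitones; a diminished fifth spans 6.
The spans differ, so they are not enharmonic equivalents.

No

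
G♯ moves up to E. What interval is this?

The letter names run G→E, a span of 5 letter steps, so the interval is some kind of sixth.
G# to E is 8 semitones. A major sixth is 9, so 8 makes it minor.

minor sixth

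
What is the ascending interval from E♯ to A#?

The letter names run E→A, a span of 3 letter steps, so the interval is some kind of fourth.
E# to A# is 5 semitones. A perfect fourth is 5, so 5 makes it perfect.

perfect fourth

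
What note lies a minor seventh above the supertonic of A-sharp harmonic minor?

The supertonic of A# harmonic minor is B#.
A minor seventh (10 semitones) above B# lands on the letter A, giving A#.

A#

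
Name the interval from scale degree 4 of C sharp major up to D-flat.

Scale degree 4 of C# major is F#.
F# up to Db: letters F→D make it a sixth; 7 semitones makes it diminished.

diminished sixth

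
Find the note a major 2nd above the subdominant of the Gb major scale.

Db

The subdominant of Gb major is Cb.
A major second (2 semitones) above Cb lands on the letter D, giving Db.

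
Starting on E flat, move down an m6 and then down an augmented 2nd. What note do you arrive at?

A minor sixth down from Eb is G (letter G, 8 semitones down).
An augmented second down from G is Fb (letter F, 3 semitones down).

Fb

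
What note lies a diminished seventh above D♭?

Cbb

D up a major seventh is C#, so the target letter is C.
From Db, a diminished seventh is 9 semitones up: Cbb.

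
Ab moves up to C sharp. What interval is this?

augmented third

Counting letters A–B–C gives a third.
Ab→C# = 5 semitones, 1 wider than the major third (4), so augmented.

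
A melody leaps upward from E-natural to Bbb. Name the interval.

doubly diminished fifth

Counting letters E–F–G–A–B gives a fifth.
E→Bbb = 5 semitones, 2 narrower than the perfect fifth (7), so doubly diminished.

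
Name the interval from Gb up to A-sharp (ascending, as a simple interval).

Counting letters G–A gives a second.
Gb→A# = 4 semitones, 2 wider than the major second (2), so doubly augmented.

doubly augmented second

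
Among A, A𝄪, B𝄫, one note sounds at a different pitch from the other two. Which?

In 12-tone equal temperament, enharmonic equivalents share a pitch class. A is pitch class 9; A## is pitch class 11; Bbb is pitch class 9.
A and Bbb share pitch class 9, while A## is pitch class 11.

A##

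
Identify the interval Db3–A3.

The letter names run D→A, a span of 4 letter steps, so the interval is some kind of fifth.
Db to A is 8 semitones. A perfect fifth is 7, so 8 makes it augmented.

augmented fifth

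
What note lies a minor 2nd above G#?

A second above G lands on the letter A.
A minor second spans 1 semitone, so G# moves to pitch class 9. On the letter A that is A.

A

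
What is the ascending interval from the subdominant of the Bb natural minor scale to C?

major sixth

The subdominant of Bb natural minor is Eb.
Eb up to C: letters E→C make it a sixth; 9 semitones makes it major.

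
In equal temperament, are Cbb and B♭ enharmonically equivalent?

Cbb is pitch class 10; Bb is pitch class 10.
All spellings map to pitch class 10, so they are enharmonically equivalent.

Yes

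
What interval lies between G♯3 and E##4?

augmented sixth

The letter names run G→E, a span of 5 letter steps, so the interval is some kind of sixth.
G# to E## is 10 semitones. A major sixth is 9, so 10 makes it augmented.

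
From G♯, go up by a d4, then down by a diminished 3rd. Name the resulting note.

A#

A diminished fourth up from G# is C (letter C, 4 semitones up).
A diminished third down from C is A# (letter A, 2 semitones down).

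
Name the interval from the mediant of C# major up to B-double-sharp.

augmented fifth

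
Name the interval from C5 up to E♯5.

The letter names run C→E, a span of 2 letter steps, so the interval is some kind of third.
C to E# is 5 semitones. A major third is 4, so 5 makes it augmented.

augmented third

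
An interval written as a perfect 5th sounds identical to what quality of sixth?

diminished

A perfect fifth spans 7 semitones.
A sixth spanning 7 semitones is diminished (the major sixth is 9).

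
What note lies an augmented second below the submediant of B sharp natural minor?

The submediant of B# natural minor is G#.
An augmented second (3 semitones) below G# lands on the letter F, giving F.

F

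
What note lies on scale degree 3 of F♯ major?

The F# major scale runs F# G# A# B C# D# E#.
Degree 3 is A#.

A#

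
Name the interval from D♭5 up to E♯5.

The letter names run D→E, a span of 1 letter step, so the interval is some kind of second.
Db to E# is 4 semitones. A major second is 2, so 4 makes it doubly augmented.

doubly augmented second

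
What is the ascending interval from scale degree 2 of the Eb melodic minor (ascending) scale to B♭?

perfect fourth

Scale degree 2 of Eb melodic minor (ascending) is F.
F up to Bb: letters F→B make it a fourth; 5 semitones makes it perfect.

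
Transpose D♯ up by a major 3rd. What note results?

F##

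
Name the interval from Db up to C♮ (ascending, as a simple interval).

The letter names run D→C, a span of 6 letter steps, so the interval is some kind of seventh.
Db to C is 11 semitones. A major seventh is 11, so 11 makes it major.

major seventh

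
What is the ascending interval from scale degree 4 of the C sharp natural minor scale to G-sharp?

Scale degree 4 of C# natural minor is F#.
F# up to G#: letters F→G make it a second; 2 semitones makes it major.

major second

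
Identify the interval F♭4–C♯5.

doubly augmented fifth

The letter names run F→C, a span of 4 letter steps, so the interval is some kind of fifth.
Fb to C# is 9 semitones. A perfect fifth is 7, so 9 makes it doubly augmented.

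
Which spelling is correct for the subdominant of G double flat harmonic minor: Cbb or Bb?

Cbb

Each scale degree takes a distinct letter name. Degree 4 of a scale on G must use the letter C.
Cbb and Bb are enharmonically the same pitch, but only Cbb uses the letter C, so it is the correct spelling here.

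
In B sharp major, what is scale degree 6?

Degree 6 takes the letter 5 steps above B, which is G.
In major, degree 6 sits 9 semitones above the tonic. B# + 9 semitones is pitch class 9, spelled on G as G##.

G##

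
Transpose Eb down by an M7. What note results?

E down a major seventh is F, so the target letter is F.
From Eb, a major seventh is 11 semitones down: Fb.

Fb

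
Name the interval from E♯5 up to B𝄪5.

augmented fifth

The letter names run E→B, a span of 4 letter steps, so the interval is some kind of fifth.
E# to B## is 8 semitones. A perfect fifth is 7, so 8 makes it augmented.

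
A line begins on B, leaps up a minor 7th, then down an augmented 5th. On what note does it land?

A minor seventh up from B is A (letter A, 10 semitones up).
An augmented fifth down from A is Db (letter D, 8 semitones down).

Db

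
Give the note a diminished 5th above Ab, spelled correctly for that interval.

Ebb

A fifth above A lands on the letter E.
A diminished fifth spans 6 semitones, so Ab moves to pitch class 2. On the letter E that is Ebb.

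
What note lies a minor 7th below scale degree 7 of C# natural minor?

Scale degree 7 of C# natural minor is B.
A minor seventh (10 semitones) below B lands on the letter C, giving C#.

C#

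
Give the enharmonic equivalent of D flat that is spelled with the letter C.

Plain C sits 1 semitone below Db, so on the letter C the same pitch needs a sharp: C#.

C#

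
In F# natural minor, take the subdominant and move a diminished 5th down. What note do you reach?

The subdominant of F# natural minor is B.
A diminished fifth (6 semitones) below B lands on the letter E, giving E#.

E#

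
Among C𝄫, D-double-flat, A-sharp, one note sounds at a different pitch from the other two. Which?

In 12-tone equal temperament, enharmonic equivalents share a pitch class. Cbb is pitch class 10; Dbb is pitch class 0; A# is pitch class 10.
Cbb and A# share pitch class 10, while Dbb is pitch class 0.

Dbb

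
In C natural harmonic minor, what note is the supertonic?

Degree 2 takes the letter 1 step above C, which is D.
In harmonic minor, degree 2 sits 2 semitones above the tonic. C + 2 semitones is pitch class 2, spelled on D as D.

D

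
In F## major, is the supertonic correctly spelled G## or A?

Each scale degree takes a distinct letter name. Degree 2 of a scale on F must use the letter G.
G## and A are enharmonically the same pitch, but only G## uses the letter G, so it is the correct spelling here.

G##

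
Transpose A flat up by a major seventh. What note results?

A seventh above A lands on the letter G.
A major seventh spans 11 semitones, so Ab moves to pitch class 7. On the letter G that is G.

G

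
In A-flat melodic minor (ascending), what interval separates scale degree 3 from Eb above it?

major third

Scale degree 3 of Ab melodic minor (ascending) is Cb.
Cb up to Eb: letters C→E make it a third; 4 semitones makes it major.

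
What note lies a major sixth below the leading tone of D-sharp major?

E#

The leading tone of D# major is C##.
A major sixth (9 semitones) below C## lands on the letter E, giving E#.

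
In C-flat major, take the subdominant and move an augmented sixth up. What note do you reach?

D

The subdominant of Cb major is Fb.
An augmented sixth (10 semitones) above Fb lands on the letter D, giving D.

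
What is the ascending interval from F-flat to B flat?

Counting letters F–G–A–B gives a fourth.
Fb→Bb = 6 semitones, 1 wider than the perfect fourth (5), so augmented.

augmented fourth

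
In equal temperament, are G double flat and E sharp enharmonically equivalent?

Yes

Gbb = pitch class 5 and E# = pitch class 5 — the same pitch class, so they are enharmonic equivalents.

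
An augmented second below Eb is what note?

Dbb

A second below E lands on the letter D.
An augmented second spans 3 semitones, so Eb moves to pitch class 0. On the letter D that is Dbb.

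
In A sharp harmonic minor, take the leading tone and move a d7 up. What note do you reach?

The leading tone of A# harmonic minor is G##.
A diminished seventh (9 semitones) above G## lands on the letter F, giving F#.

F#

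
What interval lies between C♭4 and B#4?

The letter names run C→B, a span of 6 letter steps, so the interval is some kind of seventh.
Cb to B# is 13 semitones. A major seventh is 11, so 13 makes it doubly augmented.

doubly augmented seventh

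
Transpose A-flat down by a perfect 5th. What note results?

A down a perfect fifth is D, so the target letter is D.
From Ab, a perfect fifth is 7 semitones down: Db.

Db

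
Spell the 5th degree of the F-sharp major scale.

The F# major scale runs F# G# A# B C# D# E#.
Degree 5 is C#.

C#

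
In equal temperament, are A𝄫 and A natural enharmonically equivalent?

Two spellings are enharmonically equivalent only if they share a pitch class.
Here Abb → 7, A → 9; 7 ≠ 9, so they are not.

No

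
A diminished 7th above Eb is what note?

A seventh above E lands on the letter D.
A diminished seventh spans 9 semitones, so Eb moves to pitch class 0. On the letter D that is Dbb.

Dbb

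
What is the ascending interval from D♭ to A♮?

augmented fifth

The letter names run D→A, a span of 4 letter steps, so the interval is some kind of fifth.
Db to A is 8 semitones. A perfect fifth is 7, so 8 makes it augmented.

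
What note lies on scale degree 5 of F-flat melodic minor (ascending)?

The Fb melodic minor (ascending) scale runs Fb Gb Abb Bbb Cb Db Eb.
Degree 5 is Cb.

Cb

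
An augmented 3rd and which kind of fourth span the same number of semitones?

An augmented third spans 5 semitones.
A fourth spanning 5 semitones is perfect (the perfect fourth is 5).

perfect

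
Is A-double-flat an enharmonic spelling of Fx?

Yes

Abb is pitch class 7; F## is pitch class 7.
All spellings map to pitch class 7, so they are enharmonically equivalent.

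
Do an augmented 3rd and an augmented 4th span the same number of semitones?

No

An augmented third spans 5 semitones; an augmented fourth spans 6.
The spans differ, so they are not enharmonic equivalents.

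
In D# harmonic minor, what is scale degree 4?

The D# harmonic minor scale runs D# E# F# G# A# B C##.
Degree 4 is G#.

G#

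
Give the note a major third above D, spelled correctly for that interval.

F#

A third above D lands on the letter F.
A major third spans 4 semitones, so D moves to pitch class 6. On the letter F that is F#.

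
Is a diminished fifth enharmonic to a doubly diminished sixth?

Yes

A diminished fifth spans 6 semitones; a doubly diminished sixth spans 6.
They are enharmonically equivalent.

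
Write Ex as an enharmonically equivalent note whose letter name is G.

Gb

E## is pitch class 6. The letter G alone is pitch class 7.
To reach pitch class 6 from G requires an offset of -1 semitone, i.e. flat: Gb.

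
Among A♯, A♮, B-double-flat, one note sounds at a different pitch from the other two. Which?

In 12-tone equal temperament, enharmonic equivalents share a pitch class. A# is pitch class 10; A is pitch class 9; Bbb is pitch class 9.
A and Bbb share pitch class 9, while A# is pitch class 10.

A#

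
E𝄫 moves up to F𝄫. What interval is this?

minor second

The letter names run E→F, a span of 1 letter step, so the interval is some kind of second.
Ebb to Fbb is 1 semitone. A major second is 2, so 1 makes it minor.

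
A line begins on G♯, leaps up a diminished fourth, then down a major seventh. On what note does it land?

Db

A diminished fourth up from G# is C (letter C, 4 semitones up).
A major seventh down from C is Db (letter D, 11 semitones down).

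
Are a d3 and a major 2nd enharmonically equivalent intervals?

A diminished third spans 2 semitones; a major second spans 2.
They are enharmonically equivalent.

Yes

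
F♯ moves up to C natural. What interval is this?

diminished fifth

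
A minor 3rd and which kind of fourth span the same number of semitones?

doubly diminished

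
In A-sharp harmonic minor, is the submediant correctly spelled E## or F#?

F#

Each scale degree takes a distinct letter name. Degree 6 of a scale on A must use the letter F.
F# and E## are enharmonically the same pitch, but only F# uses the letter F, so it is the correct spelling here.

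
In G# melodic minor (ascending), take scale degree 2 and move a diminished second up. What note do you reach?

Scale degree 2 of G# melodic minor (ascending) is A#.
A diminished second (0 semitones) above A# lands on the letter B, giving Bb.

Bb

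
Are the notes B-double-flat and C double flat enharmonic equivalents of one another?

Two spellings are enharmonically equivalent only if they share a pitch class.
Here Bbb → 9, Cbb → 10; 9 ≠ 10, so they are not.

No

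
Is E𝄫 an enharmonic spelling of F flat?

No

Ebb is pitch class 2; Fb is pitch class 4.
The pitch classes differ (2 vs. 4), so they are not enharmonic equivalents.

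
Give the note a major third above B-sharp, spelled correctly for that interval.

D##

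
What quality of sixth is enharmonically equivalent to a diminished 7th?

major

A diminished seventh spans 9 semitones.
A sixth spanning 9 semitones is major (the major sixth is 9).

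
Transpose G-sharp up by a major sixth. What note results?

E#

A sixth above G lands on the letter E.
A major sixth spans 9 semitones, so G# moves to pitch class 5. On the letter E that is E#.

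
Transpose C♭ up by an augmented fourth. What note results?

F

A fourth above C lands on the letter F.
An augmented fourth spans 6 semitones, so Cb moves to pitch class 5. On the letter F that is F.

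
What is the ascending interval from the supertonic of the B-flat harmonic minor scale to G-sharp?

The supertonic of Bb harmonic minor is C.
C up to G#: letters C→G make it a fifth; 8 semitones makes it augmented.

augmented fifth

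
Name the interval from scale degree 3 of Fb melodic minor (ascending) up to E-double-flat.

Scale degree 3 of Fb melodic minor (ascending) is Abb.
Abb up to Ebb: letters A→E make it a fifth; 7 semitones makes it perfect.

perfect fifth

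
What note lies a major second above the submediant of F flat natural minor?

The submediant of Fb natural minor is Dbb.
A major second (2 semitones) above Dbb lands on the letter E, giving Ebb.

Ebb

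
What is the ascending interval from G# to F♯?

minor seventh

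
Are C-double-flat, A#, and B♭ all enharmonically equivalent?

Cbb = pitch class 10 and A# = pitch class 10 and Bb = pitch class 10 — the same pitch class, so they are enharmonic equivalents.

Yes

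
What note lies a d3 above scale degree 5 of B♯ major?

A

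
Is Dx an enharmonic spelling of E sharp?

Two spellings are enharmonically equivalent only if they share a pitch class.
Here D## → 4, E# → 5; 4 ≠ 5, so they are not.

No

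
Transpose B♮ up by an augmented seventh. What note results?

A##

A seventh above B lands on the letter A.
An augmented seventh spans 12 semitones, so B moves to pitch class 11. On the letter A that is A##.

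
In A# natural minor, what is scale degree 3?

C#

Degree 3 takes the letter 2 steps above A, which is C.
In natural minor, degree 3 sits 3 semitones above the tonic. A# + 3 semitones is pitch class 1, spelled on C as C#.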